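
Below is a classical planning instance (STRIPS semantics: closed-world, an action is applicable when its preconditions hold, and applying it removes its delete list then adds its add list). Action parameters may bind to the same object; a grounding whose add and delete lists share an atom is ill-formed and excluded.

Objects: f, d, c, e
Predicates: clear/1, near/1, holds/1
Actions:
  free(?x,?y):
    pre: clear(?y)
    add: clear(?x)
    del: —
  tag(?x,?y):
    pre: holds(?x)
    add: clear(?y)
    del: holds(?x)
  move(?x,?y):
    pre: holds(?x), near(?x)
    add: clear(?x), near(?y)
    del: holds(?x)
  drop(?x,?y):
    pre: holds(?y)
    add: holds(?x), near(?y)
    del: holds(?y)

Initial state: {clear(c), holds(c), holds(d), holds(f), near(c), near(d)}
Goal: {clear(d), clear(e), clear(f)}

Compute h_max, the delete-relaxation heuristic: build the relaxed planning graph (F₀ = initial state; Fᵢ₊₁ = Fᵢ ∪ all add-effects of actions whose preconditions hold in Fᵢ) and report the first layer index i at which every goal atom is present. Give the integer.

1

F0 = init (6 atoms)
F1 = F0 ∪ {clear(d), clear(e), clear(f), holds(e), near(e), near(f)}  (12 atoms)
goal ⊆ F1  ⇒  h_max = 1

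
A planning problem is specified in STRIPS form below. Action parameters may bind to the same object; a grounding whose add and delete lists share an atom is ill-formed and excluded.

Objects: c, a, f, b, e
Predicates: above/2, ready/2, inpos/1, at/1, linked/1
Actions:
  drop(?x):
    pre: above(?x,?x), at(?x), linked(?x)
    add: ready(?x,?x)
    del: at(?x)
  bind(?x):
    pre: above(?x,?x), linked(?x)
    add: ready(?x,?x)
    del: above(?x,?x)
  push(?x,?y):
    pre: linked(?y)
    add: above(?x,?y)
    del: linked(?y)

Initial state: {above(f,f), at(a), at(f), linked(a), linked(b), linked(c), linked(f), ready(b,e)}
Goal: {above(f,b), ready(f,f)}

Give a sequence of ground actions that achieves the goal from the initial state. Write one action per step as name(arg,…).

drop(f); push(f,b)

1. drop(f)  →  {above(f,f), at(a), linked(a), linked(b), linked(c), linked(f), ready(b,e), ready(f,f)}
2. push(f,b)  →  {above(f,b), above(f,f), at(a), linked(a), linked(c), linked(f), ready(b,e), ready(f,f)}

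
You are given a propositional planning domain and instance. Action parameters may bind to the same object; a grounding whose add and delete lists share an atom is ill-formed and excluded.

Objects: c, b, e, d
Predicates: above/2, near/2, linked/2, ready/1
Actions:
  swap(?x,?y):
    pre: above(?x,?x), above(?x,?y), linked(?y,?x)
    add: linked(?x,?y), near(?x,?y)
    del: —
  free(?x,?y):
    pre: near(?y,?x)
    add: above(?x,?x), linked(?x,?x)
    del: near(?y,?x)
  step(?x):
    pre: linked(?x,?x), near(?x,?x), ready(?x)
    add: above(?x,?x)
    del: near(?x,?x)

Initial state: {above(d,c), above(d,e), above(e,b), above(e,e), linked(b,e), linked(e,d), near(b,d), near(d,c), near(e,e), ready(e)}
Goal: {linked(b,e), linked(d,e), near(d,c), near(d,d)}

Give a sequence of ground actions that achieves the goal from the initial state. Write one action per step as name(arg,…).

free(d,b); swap(d,e); swap(d,d)

1. free(d,b)  →  {above(d,c), above(d,d), above(d,e), above(e,b), above(e,e), linked(b,e), linked(d,d), linked(e,d), near(d,c), near(e,e), ready(e)}
2. swap(d,e)  →  {above(d,c), above(d,d), above(d,e), above(e,b), above(e,e), linked(b,e), linked(d,d), linked(d,e), linked(e,d), near(d,c), near(d,e), near(e,e), ready(e)}
3. swap(d,d)  →  {above(d,c), above(d,d), above(d,e), above(e,b), above(e,e), linked(b,e), linked(d,d), linked(d,e), linked(e,d), near(d,c), near(d,d), near(d,e), near(e,e), ready(e)}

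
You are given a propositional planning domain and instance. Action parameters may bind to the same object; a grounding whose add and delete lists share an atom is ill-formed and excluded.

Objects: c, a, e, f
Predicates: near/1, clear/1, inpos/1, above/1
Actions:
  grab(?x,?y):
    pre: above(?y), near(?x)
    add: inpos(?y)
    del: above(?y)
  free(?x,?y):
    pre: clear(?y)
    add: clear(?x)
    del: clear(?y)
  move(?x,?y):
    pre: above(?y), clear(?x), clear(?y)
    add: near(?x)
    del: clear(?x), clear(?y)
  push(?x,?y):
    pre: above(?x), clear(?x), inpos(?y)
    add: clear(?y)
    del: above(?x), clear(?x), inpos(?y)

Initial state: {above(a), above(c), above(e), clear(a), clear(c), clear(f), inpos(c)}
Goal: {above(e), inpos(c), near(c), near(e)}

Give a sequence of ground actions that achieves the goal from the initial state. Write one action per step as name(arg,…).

1. free(e,a)  →  {above(a), above(c), above(e), clear(c), clear(e), clear(f), inpos(c)}
2. move(c,c)  →  {above(a), above(c), above(e), clear(e), clear(f), inpos(c), near(c)}
3. move(e,e)  →  {above(a), above(c), above(e), clear(f), inpos(c), near(c), near(e)}

free(e,a); move(c,c); move(e,e)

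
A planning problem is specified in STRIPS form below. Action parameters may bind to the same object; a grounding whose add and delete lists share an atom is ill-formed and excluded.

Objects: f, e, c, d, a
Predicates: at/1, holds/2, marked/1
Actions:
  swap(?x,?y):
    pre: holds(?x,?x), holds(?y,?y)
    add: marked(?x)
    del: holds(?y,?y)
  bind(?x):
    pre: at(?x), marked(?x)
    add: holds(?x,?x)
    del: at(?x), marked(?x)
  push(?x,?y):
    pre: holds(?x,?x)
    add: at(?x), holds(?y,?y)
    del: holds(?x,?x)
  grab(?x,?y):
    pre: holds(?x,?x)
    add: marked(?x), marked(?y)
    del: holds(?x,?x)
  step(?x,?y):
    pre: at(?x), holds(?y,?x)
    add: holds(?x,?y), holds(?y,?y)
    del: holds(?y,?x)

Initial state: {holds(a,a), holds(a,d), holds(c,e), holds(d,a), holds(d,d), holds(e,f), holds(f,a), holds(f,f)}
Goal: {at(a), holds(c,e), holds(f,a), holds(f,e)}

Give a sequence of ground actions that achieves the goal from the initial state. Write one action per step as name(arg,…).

push(f,e); push(a,f); step(f,e)

1. push(f,e)  →  {at(f), holds(a,a), holds(a,d), holds(c,e), holds(d,a), holds(d,d), holds(e,e), holds(e,f), holds(f,a)}
2. push(a,f)  →  {at(a), at(f), holds(a,d), holds(c,e), holds(d,a), holds(d,d), holds(e,e), holds(e,f), holds(f,a), holds(f,f)}
3. step(f,e)  →  {at(a), at(f), holds(a,d), holds(c,e), holds(d,a), holds(d,d), holds(e,e), holds(f,a), holds(f,e), holds(f,f)}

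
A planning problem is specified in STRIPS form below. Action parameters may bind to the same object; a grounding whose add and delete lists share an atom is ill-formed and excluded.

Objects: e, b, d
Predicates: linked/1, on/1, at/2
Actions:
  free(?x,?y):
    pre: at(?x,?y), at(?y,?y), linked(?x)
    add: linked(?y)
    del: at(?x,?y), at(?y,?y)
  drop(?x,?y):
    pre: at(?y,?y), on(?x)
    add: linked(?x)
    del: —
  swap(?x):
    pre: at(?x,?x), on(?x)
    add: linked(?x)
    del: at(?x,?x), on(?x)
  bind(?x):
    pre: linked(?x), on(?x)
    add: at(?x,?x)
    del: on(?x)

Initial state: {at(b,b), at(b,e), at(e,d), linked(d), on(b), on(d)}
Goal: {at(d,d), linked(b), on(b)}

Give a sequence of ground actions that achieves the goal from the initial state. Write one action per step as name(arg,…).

1. drop(b,b)  →  {at(b,b), at(b,e), at(e,d), linked(b), linked(d), on(b), on(d)}
2. bind(d)  →  {at(b,b), at(b,e), at(d,d), at(e,d), linked(b), linked(d), on(b)}

drop(b,b); bind(d)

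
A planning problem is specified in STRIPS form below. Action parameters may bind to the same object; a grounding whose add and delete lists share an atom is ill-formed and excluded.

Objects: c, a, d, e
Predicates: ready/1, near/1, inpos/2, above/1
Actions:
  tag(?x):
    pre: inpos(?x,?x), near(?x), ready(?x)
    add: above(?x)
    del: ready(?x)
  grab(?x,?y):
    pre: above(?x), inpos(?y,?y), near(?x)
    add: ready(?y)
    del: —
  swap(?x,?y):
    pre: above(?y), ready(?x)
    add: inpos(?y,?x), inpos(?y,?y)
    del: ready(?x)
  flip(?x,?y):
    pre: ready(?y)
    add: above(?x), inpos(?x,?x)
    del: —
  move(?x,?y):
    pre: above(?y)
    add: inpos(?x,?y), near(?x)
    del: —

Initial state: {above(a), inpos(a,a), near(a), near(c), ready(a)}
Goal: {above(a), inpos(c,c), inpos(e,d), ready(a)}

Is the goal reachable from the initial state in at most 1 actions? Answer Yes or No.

1. flip(c,a)  →  {above(a), above(c), inpos(a,a), inpos(c,c), near(a), near(c), ready(a)}
2. flip(d,a)  →  {above(a), above(c), above(d), inpos(a,a), inpos(c,c), inpos(d,d), near(a), near(c), ready(a)}
3. move(e,d)  →  {above(a), above(c), above(d), inpos(a,a), inpos(c,c), inpos(d,d), inpos(e,d), near(a), near(c), near(e), ready(a)}
optimal plan length = 3; 3 > 1

No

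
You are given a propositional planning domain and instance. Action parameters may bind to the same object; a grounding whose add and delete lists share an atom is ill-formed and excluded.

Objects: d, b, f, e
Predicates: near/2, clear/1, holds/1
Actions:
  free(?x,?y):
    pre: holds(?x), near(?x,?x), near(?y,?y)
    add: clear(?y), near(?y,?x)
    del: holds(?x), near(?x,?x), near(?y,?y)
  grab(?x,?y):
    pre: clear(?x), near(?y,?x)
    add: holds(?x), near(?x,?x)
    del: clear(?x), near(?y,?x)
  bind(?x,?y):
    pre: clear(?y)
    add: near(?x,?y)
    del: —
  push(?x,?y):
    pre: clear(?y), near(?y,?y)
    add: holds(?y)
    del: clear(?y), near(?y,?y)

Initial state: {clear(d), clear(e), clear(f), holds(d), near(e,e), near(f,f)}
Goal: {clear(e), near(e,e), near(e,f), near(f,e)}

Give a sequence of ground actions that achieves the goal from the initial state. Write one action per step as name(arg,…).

1. bind(f,e)  →  {clear(d), clear(e), clear(f), holds(d), near(e,e), near(f,e), near(f,f)}
2. bind(e,f)  →  {clear(d), clear(e), clear(f), holds(d), near(e,e), near(e,f), near(f,e), near(f,f)}

bind(f,e); bind(e,f)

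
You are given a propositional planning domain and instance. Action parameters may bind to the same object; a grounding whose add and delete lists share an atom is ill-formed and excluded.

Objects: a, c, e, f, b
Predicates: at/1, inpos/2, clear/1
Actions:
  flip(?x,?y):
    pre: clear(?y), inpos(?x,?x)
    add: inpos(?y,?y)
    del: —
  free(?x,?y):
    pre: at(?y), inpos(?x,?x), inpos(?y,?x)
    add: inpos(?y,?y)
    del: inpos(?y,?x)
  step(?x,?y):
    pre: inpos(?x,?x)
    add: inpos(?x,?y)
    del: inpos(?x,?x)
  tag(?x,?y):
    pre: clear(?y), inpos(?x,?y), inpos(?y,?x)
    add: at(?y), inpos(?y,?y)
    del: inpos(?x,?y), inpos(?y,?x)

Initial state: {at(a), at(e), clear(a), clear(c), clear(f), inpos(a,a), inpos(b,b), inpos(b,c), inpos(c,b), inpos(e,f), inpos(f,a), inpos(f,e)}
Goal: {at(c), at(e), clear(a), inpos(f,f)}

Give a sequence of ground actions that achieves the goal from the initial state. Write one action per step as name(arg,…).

flip(a,f); tag(b,c)

1. flip(a,f)  →  {at(a), at(e), clear(a), clear(c), clear(f), inpos(a,a), inpos(b,b), inpos(b,c), inpos(c,b), inpos(e,f), inpos(f,a), inpos(f,e), inpos(f,f)}
2. tag(b,c)  →  {at(a), at(c), at(e), clear(a), clear(c), clear(f), inpos(a,a), inpos(b,b), inpos(c,c), inpos(e,f), inpos(f,a), inpos(f,e), inpos(f,f)}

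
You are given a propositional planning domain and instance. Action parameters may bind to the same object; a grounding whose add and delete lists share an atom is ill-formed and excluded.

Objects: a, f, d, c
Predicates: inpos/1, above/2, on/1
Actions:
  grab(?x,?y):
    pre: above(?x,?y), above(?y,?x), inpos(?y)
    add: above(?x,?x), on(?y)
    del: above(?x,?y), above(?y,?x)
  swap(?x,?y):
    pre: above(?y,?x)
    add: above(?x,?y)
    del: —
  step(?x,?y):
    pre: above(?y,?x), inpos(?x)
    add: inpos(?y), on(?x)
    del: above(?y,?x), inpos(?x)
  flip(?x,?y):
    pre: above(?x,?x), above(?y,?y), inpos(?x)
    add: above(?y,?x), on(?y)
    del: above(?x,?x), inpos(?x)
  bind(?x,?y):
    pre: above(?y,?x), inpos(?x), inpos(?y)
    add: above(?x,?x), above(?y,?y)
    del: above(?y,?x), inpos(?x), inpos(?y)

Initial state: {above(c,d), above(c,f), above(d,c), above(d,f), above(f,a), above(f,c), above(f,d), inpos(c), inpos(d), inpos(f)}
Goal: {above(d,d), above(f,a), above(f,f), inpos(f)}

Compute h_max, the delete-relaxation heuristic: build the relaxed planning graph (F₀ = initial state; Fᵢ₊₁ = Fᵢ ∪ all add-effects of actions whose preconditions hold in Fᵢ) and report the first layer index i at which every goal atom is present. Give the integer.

F0 = init (10 atoms)
F1 = F0 ∪ {above(a,f), above(c,c), above(d,d), above(f,f), on(c), on(d), on(f)}  (17 atoms)
goal ⊆ F1  ⇒  h_max = 1

1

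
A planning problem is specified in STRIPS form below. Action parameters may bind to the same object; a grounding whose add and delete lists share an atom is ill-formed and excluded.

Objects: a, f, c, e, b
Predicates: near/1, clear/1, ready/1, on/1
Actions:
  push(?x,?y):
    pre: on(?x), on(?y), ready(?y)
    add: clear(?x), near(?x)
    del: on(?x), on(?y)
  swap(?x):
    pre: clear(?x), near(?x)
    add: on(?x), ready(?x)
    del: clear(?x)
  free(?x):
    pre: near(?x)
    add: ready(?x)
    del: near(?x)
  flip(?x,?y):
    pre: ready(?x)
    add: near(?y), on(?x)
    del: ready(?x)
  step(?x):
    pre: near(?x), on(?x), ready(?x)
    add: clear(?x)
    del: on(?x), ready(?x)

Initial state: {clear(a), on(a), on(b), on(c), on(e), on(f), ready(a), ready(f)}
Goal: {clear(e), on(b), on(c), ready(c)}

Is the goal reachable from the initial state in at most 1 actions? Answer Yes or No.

1. push(c,a)  →  {clear(a), clear(c), near(c), on(b), on(e), on(f), ready(a), ready(f)}
2. push(e,f)  →  {clear(a), clear(c), clear(e), near(c), near(e), on(b), ready(a), ready(f)}
3. swap(c)  →  {clear(a), clear(e), near(c), near(e), on(b), on(c), ready(a), ready(c), ready(f)}
optimal plan length = 3; 3 > 1

No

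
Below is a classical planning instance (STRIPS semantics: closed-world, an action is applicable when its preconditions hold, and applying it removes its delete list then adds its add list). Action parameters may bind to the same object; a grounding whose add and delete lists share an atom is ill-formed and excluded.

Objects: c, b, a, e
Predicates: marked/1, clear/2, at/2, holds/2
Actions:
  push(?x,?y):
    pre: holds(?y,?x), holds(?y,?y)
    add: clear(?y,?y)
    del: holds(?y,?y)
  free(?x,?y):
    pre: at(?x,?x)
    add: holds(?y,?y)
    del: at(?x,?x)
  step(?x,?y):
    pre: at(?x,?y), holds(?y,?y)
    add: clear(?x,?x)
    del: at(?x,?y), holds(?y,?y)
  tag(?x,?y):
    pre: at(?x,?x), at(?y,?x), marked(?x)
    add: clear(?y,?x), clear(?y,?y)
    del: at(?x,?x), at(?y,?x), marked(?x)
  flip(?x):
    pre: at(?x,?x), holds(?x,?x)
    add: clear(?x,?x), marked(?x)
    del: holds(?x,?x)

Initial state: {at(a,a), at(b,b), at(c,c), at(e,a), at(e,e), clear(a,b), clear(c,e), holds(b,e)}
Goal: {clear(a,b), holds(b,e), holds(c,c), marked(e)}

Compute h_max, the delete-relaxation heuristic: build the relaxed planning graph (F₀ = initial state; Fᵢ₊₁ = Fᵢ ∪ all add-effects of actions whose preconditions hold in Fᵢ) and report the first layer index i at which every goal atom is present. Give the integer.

F0 = init (8 atoms)
F1 = F0 ∪ {holds(a,a), holds(b,b), holds(c,c), holds(e,e)}  (12 atoms)
F2 = F1 ∪ {clear(a,a), clear(b,b), clear(c,c), clear(e,e), marked(a), marked(b), marked(c), marked(e)}  (20 atoms)
goal ⊆ F2  ⇒  h_max = 2

2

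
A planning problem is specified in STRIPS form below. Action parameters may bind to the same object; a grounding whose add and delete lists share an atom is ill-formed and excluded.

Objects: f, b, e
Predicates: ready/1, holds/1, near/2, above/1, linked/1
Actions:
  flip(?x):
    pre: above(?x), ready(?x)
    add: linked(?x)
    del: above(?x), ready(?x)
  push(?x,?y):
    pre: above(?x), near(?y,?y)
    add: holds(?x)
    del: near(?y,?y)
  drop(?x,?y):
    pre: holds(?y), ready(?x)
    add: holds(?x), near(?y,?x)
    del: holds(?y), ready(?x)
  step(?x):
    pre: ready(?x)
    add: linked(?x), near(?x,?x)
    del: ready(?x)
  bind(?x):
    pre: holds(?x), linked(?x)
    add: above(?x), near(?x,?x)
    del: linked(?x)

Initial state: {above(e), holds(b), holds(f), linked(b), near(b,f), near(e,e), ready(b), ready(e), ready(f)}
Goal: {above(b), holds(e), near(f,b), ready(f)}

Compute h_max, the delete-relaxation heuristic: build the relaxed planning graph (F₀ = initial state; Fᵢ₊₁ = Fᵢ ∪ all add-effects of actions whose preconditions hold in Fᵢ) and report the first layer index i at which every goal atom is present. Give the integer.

F0 = init (9 atoms)
F1 = F0 ∪ {above(b), holds(e), linked(e), linked(f), near(b,b), near(b,e), near(f,b), near(f,e), near(f,f)}  (18 atoms)
goal ⊆ F1  ⇒  h_max = 1

1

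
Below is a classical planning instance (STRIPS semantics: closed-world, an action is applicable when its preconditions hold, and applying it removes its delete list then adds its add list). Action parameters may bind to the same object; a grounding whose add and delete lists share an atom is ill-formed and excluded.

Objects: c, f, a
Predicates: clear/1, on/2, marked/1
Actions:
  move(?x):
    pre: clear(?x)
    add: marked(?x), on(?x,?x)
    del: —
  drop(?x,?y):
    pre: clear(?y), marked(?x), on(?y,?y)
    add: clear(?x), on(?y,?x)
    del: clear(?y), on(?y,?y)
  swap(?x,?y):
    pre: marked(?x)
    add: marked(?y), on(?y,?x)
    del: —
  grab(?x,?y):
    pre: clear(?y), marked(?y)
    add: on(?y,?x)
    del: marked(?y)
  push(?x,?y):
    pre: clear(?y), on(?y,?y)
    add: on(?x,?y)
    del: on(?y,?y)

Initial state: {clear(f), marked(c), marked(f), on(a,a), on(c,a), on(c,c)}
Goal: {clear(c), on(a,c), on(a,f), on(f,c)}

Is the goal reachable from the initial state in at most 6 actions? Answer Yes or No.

1. move(f)  →  {clear(f), marked(c), marked(f), on(a,a), on(c,a), on(c,c), on(f,f)}
2. drop(c,f)  →  {clear(c), marked(c), marked(f), on(a,a), on(c,a), on(c,c), on(f,c)}
3. swap(c,a)  →  {clear(c), marked(a), marked(c), marked(f), on(a,a), on(a,c), on(c,a), on(c,c), on(f,c)}
4. swap(f,a)  →  {clear(c), marked(a), marked(c), marked(f), on(a,a), on(a,c), on(a,f), on(c,a), on(c,c), on(f,c)}
optimal plan length = 4; 4 ≤ 6

Yes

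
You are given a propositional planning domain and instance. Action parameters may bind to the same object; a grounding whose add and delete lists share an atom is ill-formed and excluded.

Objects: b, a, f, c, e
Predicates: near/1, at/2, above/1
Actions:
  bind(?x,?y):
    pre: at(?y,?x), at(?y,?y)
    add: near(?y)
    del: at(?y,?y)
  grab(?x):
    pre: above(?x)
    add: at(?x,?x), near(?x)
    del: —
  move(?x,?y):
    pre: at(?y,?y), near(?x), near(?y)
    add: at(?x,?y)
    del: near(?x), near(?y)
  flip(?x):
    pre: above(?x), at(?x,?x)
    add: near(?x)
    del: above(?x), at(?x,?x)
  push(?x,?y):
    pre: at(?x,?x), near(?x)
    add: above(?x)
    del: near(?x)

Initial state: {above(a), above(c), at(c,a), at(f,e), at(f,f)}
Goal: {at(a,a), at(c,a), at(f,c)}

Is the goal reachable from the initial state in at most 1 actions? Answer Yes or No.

1. bind(f,f)  →  {above(a), above(c), at(c,a), at(f,e), near(f)}
2. grab(a)  →  {above(a), above(c), at(a,a), at(c,a), at(f,e), near(a), near(f)}
3. grab(c)  →  {above(a), above(c), at(a,a), at(c,a), at(c,c), at(f,e), near(a), near(c), near(f)}
4. move(f,c)  →  {above(a), above(c), at(a,a), at(c,a), at(c,c), at(f,c), at(f,e), near(a)}
optimal plan length = 4; 4 > 1

No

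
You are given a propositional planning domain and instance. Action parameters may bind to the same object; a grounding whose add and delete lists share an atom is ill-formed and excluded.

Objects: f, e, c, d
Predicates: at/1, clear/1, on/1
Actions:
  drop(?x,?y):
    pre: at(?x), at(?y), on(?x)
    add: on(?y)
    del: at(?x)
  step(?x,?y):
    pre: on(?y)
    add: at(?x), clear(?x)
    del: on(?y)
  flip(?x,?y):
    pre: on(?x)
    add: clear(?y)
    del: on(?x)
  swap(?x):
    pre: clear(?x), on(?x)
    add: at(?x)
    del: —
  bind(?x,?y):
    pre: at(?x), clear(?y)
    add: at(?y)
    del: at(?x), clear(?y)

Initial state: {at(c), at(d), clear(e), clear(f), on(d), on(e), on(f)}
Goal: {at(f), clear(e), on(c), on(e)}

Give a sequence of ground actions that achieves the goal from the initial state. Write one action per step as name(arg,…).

drop(d,c); step(f,f)

1. drop(d,c)  →  {at(c), clear(e), clear(f), on(c), on(d), on(e), on(f)}
2. step(f,f)  →  {at(c), at(f), clear(e), clear(f), on(c), on(d), on(e)}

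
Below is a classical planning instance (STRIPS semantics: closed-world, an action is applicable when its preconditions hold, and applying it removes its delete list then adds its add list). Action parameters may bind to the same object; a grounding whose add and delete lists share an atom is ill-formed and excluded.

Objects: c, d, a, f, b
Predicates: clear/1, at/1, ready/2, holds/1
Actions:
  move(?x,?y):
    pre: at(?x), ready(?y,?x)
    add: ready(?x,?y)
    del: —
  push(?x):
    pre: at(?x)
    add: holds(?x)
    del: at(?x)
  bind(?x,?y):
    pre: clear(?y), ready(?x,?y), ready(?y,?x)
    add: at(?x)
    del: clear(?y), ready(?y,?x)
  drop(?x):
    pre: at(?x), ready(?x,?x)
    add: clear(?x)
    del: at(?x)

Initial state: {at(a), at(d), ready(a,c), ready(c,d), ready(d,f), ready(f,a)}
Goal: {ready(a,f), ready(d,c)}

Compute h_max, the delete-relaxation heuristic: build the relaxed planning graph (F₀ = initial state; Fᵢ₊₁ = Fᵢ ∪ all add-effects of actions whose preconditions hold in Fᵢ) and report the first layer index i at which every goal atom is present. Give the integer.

F0 = init (6 atoms)
F1 = F0 ∪ {holds(a), holds(d), ready(a,f), ready(d,c)}  (10 atoms)
goal ⊆ F1  ⇒  h_max = 1

1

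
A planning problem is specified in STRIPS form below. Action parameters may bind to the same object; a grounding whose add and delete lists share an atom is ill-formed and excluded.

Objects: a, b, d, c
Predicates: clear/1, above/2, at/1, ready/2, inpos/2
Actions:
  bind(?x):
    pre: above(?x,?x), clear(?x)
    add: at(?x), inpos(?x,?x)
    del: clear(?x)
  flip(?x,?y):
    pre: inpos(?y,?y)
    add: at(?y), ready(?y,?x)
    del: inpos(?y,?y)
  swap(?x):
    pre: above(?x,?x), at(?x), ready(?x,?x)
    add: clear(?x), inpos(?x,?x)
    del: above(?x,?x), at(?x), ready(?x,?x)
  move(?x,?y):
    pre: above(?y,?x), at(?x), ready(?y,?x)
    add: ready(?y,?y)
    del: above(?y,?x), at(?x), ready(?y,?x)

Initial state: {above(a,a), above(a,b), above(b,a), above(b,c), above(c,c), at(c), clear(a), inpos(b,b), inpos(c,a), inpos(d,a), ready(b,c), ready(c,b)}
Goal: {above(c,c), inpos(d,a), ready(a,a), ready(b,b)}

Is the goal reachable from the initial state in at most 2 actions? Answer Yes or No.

No

1. bind(a)  →  {above(a,a), above(a,b), above(b,a), above(b,c), above(c,c), at(a), at(c), inpos(a,a), inpos(b,b), inpos(c,a), inpos(d,a), ready(b,c), ready(c,b)}
2. flip(a,a)  →  {above(a,a), above(a,b), above(b,a), above(b,c), above(c,c), at(a), at(c), inpos(b,b), inpos(c,a), inpos(d,a), ready(a,a), ready(b,c), ready(c,b)}
3. flip(b,b)  →  {above(a,a), above(a,b), above(b,a), above(b,c), above(c,c), at(a), at(b), at(c), inpos(c,a), inpos(d,a), ready(a,a), ready(b,b), ready(b,c), ready(c,b)}
optimal plan length = 3; 3 > 2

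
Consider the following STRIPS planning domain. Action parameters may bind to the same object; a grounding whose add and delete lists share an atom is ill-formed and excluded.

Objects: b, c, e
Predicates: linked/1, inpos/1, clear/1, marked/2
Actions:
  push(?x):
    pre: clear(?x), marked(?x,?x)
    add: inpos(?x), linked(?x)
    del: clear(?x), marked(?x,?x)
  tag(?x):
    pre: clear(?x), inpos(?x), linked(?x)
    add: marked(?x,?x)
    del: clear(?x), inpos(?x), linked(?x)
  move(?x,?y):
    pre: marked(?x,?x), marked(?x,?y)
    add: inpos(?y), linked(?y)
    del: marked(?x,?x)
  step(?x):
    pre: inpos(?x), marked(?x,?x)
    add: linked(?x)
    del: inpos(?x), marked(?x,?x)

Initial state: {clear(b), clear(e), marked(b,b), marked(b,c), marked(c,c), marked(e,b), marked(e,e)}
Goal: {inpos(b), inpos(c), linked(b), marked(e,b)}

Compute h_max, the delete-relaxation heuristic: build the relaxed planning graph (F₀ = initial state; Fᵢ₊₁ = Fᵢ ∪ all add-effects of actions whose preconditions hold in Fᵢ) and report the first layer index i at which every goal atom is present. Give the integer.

F0 = init (7 atoms)
F1 = F0 ∪ {inpos(b), inpos(c), inpos(e), linked(b), linked(c), linked(e)}  (13 atoms)
goal ⊆ F1  ⇒  h_max = 1

1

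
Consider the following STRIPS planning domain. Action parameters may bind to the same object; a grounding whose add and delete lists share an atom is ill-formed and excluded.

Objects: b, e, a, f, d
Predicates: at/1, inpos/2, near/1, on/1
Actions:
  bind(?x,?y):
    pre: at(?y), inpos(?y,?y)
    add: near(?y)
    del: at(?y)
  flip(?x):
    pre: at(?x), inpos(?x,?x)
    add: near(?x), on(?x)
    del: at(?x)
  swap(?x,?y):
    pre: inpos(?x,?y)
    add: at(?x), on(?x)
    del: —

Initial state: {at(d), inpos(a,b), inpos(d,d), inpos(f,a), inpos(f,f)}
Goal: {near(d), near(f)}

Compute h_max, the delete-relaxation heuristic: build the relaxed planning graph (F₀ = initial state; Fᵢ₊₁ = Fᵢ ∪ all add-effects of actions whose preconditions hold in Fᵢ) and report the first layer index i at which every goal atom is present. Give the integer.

2

F0 = init (5 atoms)
F1 = F0 ∪ {at(a), at(f), near(d), on(a), on(d), on(f)}  (11 atoms)
F2 = F1 ∪ {near(f)}  (12 atoms)
goal ⊆ F2  ⇒  h_max = 2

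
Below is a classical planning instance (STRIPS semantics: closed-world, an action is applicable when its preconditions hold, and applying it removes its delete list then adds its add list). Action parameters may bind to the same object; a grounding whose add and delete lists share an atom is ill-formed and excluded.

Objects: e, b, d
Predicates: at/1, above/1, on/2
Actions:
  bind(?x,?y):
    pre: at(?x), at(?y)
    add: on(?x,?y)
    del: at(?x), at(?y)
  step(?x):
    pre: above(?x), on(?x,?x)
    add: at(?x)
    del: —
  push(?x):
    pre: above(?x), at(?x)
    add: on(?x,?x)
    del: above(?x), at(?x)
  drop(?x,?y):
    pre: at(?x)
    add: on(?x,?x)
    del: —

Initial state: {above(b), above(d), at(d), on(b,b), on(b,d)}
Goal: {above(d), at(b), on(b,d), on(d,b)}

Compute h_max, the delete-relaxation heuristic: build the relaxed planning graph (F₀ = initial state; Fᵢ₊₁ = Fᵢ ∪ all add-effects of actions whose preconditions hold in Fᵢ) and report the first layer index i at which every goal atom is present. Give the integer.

2

F0 = init (5 atoms)
F1 = F0 ∪ {at(b), on(d,d)}  (7 atoms)
F2 = F1 ∪ {on(d,b)}  (8 atoms)
goal ⊆ F2  ⇒  h_max = 2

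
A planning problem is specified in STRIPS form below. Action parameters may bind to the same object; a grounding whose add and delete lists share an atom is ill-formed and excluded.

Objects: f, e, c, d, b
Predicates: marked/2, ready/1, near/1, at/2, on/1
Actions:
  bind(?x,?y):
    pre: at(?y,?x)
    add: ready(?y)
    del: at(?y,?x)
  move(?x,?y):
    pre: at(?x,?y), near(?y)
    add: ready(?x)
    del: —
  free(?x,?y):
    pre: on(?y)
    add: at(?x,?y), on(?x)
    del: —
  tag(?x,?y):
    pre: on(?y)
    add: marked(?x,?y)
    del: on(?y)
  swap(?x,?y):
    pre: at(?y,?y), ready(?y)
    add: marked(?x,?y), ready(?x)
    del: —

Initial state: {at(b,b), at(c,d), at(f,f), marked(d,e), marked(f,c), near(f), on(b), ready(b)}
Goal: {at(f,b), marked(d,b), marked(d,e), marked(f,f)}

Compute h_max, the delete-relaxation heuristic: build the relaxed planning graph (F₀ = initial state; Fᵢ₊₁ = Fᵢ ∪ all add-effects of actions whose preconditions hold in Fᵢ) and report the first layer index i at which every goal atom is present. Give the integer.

F0 = init (8 atoms)
F1 = F0 ∪ {at(c,b), at(d,b), at(e,b), at(f,b), marked(b,b), marked(c,b), marked(d,b), marked(e,b), marked(f,b), on(c), on(d), on(e), on(f), ready(c), ready(d), ready(e), ready(f)}  (25 atoms)
F2 = F1 ∪ {at(b,c), at(b,d), at(b,e), at(b,f), at(c,c), at(c,e), at(c,f), at(d,c), at(d,d), at(d,e), at(d,f), at(e,c), at(e,d), at(e,e), at(e,f), at(f,c), at(f,d), at(f,e), marked(b,c), marked(b,d), marked(b,e), marked(b,f), marked(c,c), marked(c,d), marked(c,e), marked(c,f), marked(d,c), marked(d,d), marked(d,f), marked(e,c), marked(e,d), marked(e,e), marked(e,f), marked(f,d), marked(f,e), marked(f,f)}  (61 atoms)
goal ⊆ F2  ⇒  h_max = 2

2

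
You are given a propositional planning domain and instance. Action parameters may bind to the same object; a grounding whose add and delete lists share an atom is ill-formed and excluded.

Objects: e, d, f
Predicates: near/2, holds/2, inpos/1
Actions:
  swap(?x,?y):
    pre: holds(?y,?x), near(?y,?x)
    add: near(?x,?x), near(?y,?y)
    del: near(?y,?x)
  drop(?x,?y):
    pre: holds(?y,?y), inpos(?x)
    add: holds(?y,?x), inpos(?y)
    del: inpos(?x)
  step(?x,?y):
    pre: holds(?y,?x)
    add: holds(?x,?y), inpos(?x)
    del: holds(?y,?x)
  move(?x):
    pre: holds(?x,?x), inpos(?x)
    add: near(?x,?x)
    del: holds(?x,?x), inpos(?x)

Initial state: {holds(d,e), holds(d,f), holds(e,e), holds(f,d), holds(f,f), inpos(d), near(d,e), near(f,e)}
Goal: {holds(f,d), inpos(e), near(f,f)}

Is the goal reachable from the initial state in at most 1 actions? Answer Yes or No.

No

1. drop(d,e)  →  {holds(d,e), holds(d,f), holds(e,d), holds(e,e), holds(f,d), holds(f,f), inpos(e), near(d,e), near(f,e)}
2. step(f,d)  →  {holds(d,e), holds(e,d), holds(e,e), holds(f,d), holds(f,f), inpos(e), inpos(f), near(d,e), near(f,e)}
3. move(f)  →  {holds(d,e), holds(e,d), holds(e,e), holds(f,d), inpos(e), near(d,e), near(f,e), near(f,f)}
optimal plan length = 3; 3 > 1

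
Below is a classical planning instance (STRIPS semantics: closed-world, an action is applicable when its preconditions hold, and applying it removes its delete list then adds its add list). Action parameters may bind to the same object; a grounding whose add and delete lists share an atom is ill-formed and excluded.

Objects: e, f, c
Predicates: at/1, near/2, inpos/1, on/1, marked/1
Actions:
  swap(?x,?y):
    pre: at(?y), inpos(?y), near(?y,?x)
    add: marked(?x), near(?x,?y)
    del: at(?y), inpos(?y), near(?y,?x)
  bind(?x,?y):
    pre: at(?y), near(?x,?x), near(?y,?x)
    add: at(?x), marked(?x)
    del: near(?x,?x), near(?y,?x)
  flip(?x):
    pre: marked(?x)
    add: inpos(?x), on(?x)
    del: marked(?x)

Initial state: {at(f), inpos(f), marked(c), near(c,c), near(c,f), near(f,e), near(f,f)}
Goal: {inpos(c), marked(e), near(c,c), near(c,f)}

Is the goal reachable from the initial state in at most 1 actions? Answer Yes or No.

1. swap(e,f)  →  {marked(c), marked(e), near(c,c), near(c,f), near(e,f), near(f,f)}
2. flip(c)  →  {inpos(c), marked(e), near(c,c), near(c,f), near(e,f), near(f,f), on(c)}
optimal plan length = 2; 2 > 1

No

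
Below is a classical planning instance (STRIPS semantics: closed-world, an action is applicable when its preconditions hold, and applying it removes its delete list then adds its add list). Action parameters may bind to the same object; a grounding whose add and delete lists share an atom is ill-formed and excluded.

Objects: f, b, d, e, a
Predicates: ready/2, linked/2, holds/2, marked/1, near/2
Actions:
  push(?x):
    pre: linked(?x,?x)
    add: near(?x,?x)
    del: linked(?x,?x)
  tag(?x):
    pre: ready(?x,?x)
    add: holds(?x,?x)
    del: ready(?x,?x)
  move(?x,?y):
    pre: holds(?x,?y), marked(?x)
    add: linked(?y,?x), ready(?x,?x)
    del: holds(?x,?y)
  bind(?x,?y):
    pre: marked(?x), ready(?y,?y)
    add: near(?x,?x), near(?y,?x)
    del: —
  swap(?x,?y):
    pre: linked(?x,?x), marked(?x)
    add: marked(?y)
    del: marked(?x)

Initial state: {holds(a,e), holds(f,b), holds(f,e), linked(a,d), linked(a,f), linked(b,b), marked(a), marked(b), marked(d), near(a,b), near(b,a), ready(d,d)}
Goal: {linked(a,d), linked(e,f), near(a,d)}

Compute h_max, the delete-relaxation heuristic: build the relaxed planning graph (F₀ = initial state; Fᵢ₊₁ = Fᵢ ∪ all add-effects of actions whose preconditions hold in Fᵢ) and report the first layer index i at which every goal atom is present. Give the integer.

2

F0 = init (12 atoms)
F1 = F0 ∪ {holds(d,d), linked(e,a), marked(e), marked(f), near(a,a), near(b,b), near(d,a), near(d,b), near(d,d), ready(a,a)}  (22 atoms)
F2 = F1 ∪ {holds(a,a), linked(b,f), linked(d,d), linked(e,f), near(a,d), near(a,e), near(a,f), near(d,e), near(d,f), near(e,e), near(f,f), ready(f,f)}  (34 atoms)
goal ⊆ F2  ⇒  h_max = 2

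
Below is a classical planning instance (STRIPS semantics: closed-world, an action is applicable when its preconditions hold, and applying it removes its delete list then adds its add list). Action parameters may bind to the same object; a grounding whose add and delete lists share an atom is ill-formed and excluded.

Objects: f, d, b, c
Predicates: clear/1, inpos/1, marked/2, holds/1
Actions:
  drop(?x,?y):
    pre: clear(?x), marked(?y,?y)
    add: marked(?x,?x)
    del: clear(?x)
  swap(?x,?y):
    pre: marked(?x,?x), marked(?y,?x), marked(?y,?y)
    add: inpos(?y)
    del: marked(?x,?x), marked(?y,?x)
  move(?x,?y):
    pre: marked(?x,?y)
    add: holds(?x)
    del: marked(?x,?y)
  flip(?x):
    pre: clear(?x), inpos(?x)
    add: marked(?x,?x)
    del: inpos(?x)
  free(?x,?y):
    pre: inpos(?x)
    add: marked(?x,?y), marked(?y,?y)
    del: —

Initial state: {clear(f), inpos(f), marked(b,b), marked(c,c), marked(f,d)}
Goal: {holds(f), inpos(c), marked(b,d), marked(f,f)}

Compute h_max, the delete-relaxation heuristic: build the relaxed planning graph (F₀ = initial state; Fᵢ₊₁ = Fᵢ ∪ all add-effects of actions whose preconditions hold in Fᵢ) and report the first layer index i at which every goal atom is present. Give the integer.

F0 = init (5 atoms)
F1 = F0 ∪ {holds(b), holds(c), holds(f), inpos(b), inpos(c), marked(d,d), marked(f,b), marked(f,c), marked(f,f)}  (14 atoms)
F2 = F1 ∪ {holds(d), inpos(d), marked(b,c), marked(b,d), marked(b,f), marked(c,b), marked(c,d), marked(c,f)}  (22 atoms)
goal ⊆ F2  ⇒  h_max = 2

2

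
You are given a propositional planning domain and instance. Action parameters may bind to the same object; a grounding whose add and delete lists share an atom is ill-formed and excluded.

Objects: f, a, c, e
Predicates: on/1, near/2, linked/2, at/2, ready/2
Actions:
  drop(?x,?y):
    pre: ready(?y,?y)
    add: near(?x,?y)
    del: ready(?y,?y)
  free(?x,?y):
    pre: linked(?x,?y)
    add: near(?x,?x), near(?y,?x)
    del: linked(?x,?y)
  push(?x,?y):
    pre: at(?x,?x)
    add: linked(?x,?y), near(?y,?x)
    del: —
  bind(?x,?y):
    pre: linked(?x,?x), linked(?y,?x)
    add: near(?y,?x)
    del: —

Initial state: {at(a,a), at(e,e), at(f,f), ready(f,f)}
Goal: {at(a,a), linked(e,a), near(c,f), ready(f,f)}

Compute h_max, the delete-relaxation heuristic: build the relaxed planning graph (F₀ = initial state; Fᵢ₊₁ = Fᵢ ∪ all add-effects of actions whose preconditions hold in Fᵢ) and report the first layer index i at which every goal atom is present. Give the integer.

F0 = init (4 atoms)
F1 = F0 ∪ {linked(a,a), linked(a,c), linked(a,e), linked(a,f), linked(e,a), linked(e,c), linked(e,e), linked(e,f), linked(f,a), linked(f,c), linked(f,e), linked(f,f), near(a,a), near(a,e), near(a,f), near(c,a), near(c,e), near(c,f), near(e,a), near(e,e), near(e,f), near(f,a), near(f,e), near(f,f)}  (28 atoms)
goal ⊆ F1  ⇒  h_max = 1

1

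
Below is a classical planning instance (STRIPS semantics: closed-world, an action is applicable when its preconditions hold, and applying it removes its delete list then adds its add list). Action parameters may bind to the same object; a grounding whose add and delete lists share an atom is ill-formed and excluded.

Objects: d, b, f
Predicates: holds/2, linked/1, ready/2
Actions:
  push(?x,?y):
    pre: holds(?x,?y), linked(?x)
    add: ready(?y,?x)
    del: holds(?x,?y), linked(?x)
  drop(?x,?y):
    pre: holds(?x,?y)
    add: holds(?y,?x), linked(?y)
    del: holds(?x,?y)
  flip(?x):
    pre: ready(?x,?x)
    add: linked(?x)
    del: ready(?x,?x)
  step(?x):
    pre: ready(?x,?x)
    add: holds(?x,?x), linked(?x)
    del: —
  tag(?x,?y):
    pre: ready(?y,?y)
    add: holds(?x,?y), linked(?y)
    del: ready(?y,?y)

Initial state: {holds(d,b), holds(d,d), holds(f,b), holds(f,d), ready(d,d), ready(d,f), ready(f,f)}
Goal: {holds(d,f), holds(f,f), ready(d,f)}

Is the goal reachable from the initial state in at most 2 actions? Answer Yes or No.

1. drop(f,d)  →  {holds(d,b), holds(d,d), holds(d,f), holds(f,b), linked(d), ready(d,d), ready(d,f), ready(f,f)}
2. step(f)  →  {holds(d,b), holds(d,d), holds(d,f), holds(f,b), holds(f,f), linked(d), linked(f), ready(d,d), ready(d,f), ready(f,f)}
optimal plan length = 2; 2 ≤ 2

Yes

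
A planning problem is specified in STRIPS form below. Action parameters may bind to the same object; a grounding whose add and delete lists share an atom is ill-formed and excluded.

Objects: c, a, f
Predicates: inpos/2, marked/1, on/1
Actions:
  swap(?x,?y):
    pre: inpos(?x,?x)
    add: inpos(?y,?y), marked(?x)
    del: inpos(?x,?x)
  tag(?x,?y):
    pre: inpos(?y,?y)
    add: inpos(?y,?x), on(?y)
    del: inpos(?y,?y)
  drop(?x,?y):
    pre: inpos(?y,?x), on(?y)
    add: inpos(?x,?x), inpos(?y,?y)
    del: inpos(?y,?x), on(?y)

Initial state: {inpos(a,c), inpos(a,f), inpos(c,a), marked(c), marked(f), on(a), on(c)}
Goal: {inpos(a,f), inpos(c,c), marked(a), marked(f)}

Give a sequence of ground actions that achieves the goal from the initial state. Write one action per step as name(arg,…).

1. drop(c,a)  →  {inpos(a,a), inpos(a,f), inpos(c,a), inpos(c,c), marked(c), marked(f), on(c)}
2. swap(a,c)  →  {inpos(a,f), inpos(c,a), inpos(c,c), marked(a), marked(c), marked(f), on(c)}

drop(c,a); swap(a,c)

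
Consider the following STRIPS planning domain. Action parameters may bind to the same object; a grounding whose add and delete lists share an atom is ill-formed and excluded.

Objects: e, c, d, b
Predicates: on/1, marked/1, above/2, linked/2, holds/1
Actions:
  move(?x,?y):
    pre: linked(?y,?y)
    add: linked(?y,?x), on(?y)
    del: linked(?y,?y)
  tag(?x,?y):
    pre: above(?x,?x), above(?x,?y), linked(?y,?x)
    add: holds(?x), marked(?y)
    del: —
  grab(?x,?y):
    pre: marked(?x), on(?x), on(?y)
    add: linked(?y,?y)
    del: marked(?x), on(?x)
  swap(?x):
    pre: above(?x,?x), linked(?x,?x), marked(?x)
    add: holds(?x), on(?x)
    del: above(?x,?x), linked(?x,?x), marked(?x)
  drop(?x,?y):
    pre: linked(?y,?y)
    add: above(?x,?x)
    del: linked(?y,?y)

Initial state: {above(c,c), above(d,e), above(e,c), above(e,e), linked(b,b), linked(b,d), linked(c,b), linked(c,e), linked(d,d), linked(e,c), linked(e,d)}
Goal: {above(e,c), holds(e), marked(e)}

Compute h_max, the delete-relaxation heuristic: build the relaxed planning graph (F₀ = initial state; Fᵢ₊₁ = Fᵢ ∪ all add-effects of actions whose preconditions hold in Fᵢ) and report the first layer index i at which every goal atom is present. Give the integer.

F0 = init (11 atoms)
F1 = F0 ∪ {above(b,b), above(d,d), holds(e), linked(b,c), linked(b,e), linked(d,b), linked(d,c), linked(d,e), marked(c), on(b), on(d)}  (22 atoms)
F2 = F1 ∪ {holds(b), holds(d), marked(b), marked(d), marked(e)}  (27 atoms)
goal ⊆ F2  ⇒  h_max = 2

2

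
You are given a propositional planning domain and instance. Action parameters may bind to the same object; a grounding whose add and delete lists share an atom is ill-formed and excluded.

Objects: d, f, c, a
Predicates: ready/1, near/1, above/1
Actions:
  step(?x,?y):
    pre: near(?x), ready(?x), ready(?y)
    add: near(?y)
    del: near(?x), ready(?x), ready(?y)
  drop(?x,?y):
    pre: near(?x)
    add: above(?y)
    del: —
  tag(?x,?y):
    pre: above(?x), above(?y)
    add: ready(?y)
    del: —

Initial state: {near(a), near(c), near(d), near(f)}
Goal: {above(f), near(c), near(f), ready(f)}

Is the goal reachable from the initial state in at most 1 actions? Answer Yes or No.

1. drop(d,f)  →  {above(f), near(a), near(c), near(d), near(f)}
2. tag(f,f)  →  {above(f), near(a), near(c), near(d), near(f), ready(f)}
optimal plan length = 2; 2 > 1

No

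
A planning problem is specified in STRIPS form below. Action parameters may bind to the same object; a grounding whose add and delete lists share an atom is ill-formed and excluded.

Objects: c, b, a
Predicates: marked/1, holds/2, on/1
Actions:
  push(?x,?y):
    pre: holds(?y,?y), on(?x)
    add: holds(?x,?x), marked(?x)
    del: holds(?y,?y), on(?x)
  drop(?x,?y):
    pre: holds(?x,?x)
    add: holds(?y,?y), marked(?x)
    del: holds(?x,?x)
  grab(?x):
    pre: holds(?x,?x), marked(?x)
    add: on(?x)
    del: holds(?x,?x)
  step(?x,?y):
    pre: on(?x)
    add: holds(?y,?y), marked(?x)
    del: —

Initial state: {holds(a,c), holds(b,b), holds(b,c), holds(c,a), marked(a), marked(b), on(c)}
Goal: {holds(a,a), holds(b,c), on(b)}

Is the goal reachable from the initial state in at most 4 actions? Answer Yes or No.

1. grab(b)  →  {holds(a,c), holds(b,c), holds(c,a), marked(a), marked(b), on(b), on(c)}
2. step(c,a)  →  {holds(a,a), holds(a,c), holds(b,c), holds(c,a), marked(a), marked(b), marked(c), on(b), on(c)}
optimal plan length = 2; 2 ≤ 4

Yes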